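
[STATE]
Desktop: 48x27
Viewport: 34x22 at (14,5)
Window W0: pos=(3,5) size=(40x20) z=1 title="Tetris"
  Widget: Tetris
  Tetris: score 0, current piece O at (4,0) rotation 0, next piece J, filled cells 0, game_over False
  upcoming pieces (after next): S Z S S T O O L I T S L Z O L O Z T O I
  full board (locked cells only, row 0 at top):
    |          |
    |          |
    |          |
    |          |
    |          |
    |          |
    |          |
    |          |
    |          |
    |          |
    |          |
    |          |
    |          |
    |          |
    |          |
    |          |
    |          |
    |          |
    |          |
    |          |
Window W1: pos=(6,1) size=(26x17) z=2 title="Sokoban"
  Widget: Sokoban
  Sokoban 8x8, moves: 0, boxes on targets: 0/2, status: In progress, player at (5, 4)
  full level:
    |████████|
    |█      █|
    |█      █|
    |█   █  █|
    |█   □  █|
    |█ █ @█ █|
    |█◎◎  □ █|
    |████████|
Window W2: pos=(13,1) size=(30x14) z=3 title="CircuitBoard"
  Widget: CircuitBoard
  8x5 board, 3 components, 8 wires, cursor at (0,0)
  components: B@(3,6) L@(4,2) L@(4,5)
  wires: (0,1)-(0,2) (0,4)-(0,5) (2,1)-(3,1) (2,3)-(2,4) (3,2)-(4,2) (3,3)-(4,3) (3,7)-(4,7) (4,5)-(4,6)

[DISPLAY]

0  [.]  · ─ ·       · ─ ·   ┃     
                            ┃     
1                           ┃     
                            ┃     
2       ·       · ─ ·       ┃     
        │                   ┃     
3       ·   ·   ·           ┃     
            │   │           ┃     
4           L   ·       L ─ ┃     
━━━━━━━━━━━━━━━━━━━━━━━━━━━━┛     
                 ┃          ┃     
                 ┃          ┃     
━━━━━━━━━━━━━━━━━┛          ┃     
│                           ┃     
│                           ┃     
│                           ┃     
│                           ┃     
│                           ┃     
│                           ┃     
━━━━━━━━━━━━━━━━━━━━━━━━━━━━┛     
                                  
                                  


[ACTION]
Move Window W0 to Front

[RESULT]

━━━━━━━━━━━━━━━━━━━━━━━━━━━━┓     
                            ┃     
────────────────────────────┨     
│Next:                      ┃     
│█                          ┃     
│███                        ┃     
│                           ┃     
│                           ┃     
│                           ┃     
│Score:                     ┃     
│0                          ┃     
│                           ┃     
│                           ┃     
│                           ┃     
│                           ┃     
│                           ┃     
│                           ┃     
│                           ┃     
│                           ┃     
━━━━━━━━━━━━━━━━━━━━━━━━━━━━┛     
                                  
                                  


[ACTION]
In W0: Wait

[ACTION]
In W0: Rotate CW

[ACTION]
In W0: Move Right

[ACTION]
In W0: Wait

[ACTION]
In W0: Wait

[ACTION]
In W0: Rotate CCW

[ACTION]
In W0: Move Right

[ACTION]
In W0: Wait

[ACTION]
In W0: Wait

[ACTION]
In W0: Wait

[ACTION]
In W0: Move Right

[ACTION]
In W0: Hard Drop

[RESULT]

━━━━━━━━━━━━━━━━━━━━━━━━━━━━┓     
                            ┃     
────────────────────────────┨     
│Next:                      ┃     
│ ░░                        ┃     
│░░                         ┃     
│                           ┃     
│                           ┃     
│                           ┃     
│Score:                     ┃     
│0                          ┃     
│                           ┃     
│                           ┃     
│                           ┃     
│                           ┃     
│                           ┃     
│                           ┃     
│                           ┃     
│                           ┃     
━━━━━━━━━━━━━━━━━━━━━━━━━━━━┛     
                                  
                                  


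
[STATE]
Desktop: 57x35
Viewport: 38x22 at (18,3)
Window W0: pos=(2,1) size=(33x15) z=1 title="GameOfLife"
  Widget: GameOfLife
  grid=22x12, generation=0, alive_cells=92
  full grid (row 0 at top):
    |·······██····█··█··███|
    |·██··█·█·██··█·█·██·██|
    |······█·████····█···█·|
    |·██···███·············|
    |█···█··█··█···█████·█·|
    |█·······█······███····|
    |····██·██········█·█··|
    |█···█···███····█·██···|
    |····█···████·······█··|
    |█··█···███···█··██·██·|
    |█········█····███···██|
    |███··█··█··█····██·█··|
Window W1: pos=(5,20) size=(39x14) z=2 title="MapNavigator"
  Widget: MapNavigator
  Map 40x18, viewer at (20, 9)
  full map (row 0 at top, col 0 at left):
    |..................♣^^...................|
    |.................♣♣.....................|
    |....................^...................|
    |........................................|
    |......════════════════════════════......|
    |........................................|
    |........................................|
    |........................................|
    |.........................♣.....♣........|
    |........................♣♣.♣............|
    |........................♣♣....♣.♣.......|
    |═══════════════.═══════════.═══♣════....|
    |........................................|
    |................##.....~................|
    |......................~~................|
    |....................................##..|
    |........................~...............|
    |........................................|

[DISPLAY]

────────────────┨                     
                ┃                     
█·██·██         ┃                     
·█···█·         ┃                     
·······         ┃                     
████·█·         ┃                     
███····         ┃                     
··█·█··         ┃                     
█·██···         ┃                     
····█··         ┃                     
·██·██·         ┃                     
██···██         ┃                     
━━━━━━━━━━━━━━━━┛                     
                                      
                                      
                                      
                                      
━━━━━━━━━━━━━━━━━━━━━━━━━┓            
r                        ┃            
─────────────────────────┨            
════════════════════.....┃            
.........................┃            


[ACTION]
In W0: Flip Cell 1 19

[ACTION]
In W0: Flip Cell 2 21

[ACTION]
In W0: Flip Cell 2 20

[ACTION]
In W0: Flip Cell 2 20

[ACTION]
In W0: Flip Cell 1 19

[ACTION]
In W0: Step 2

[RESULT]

────────────────┨                     
                ┃                     
······█         ┃                     
███···█         ┃                     
··█···█         ┃                     
···█···         ┃                     
█······         ┃                     
██·█···         ┃                     
·█·███·         ┃                     
█······         ┃                     
█·███·█         ┃                     
····█·█         ┃                     
━━━━━━━━━━━━━━━━┛                     
                                      
                                      
                                      
                                      
━━━━━━━━━━━━━━━━━━━━━━━━━┓            
r                        ┃            
─────────────────────────┨            
════════════════════.....┃            
.........................┃            


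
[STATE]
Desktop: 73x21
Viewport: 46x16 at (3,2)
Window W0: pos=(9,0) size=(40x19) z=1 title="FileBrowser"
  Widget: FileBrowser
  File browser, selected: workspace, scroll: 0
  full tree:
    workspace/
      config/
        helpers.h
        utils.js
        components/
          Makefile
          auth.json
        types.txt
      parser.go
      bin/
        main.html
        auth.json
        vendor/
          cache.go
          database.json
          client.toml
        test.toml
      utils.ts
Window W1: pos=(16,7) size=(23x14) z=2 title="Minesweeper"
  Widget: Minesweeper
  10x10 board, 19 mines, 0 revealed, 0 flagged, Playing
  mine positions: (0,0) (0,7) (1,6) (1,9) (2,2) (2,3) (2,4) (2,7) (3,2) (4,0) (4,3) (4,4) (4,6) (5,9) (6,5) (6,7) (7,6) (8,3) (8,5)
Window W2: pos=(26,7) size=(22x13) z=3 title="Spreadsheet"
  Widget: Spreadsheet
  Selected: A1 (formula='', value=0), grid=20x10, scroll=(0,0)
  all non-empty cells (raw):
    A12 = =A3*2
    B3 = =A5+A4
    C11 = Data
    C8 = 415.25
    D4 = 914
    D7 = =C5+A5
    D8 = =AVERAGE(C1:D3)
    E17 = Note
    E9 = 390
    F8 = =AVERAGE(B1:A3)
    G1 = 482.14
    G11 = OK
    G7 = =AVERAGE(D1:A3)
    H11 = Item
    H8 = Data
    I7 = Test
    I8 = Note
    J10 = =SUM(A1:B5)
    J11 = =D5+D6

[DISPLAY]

      ┠──────────────────────────────────────┨
      ┃> [-] workspace/                      ┃
      ┃    [+] config/                       ┃
      ┃    parser.go                         ┃
      ┃    [+] bin/                          ┃
      ┃    ut┏━━━━━━━━━┏━━━━━━━━━━━━━━━━━━━━┓┃
      ┃      ┃ Mineswee┃ Spreadsheet        ┃┃
      ┃      ┠─────────┠────────────────────┨┃
      ┃      ┃■■■■■■■■■┃A1:                 ┃┃
      ┃      ┃■■■■■■■■■┃       A       B    ┃┃
      ┃      ┃■■■■■■■■■┃--------------------┃┃
      ┃      ┃■■■■■■■■■┃  1      [0]       0┃┃
      ┃      ┃■■■■■■■■■┃  2        0       0┃┃
      ┃      ┃■■■■■■■■■┃  3        0       0┃┃
      ┃      ┃■■■■■■■■■┃  4        0       0┃┃
      ┃      ┃■■■■■■■■■┃  5        0       0┃┃


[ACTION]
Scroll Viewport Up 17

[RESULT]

      ┏━━━━━━━━━━━━━━━━━━━━━━━━━━━━━━━━━━━━━━┓
      ┃ FileBrowser                          ┃
      ┠──────────────────────────────────────┨
      ┃> [-] workspace/                      ┃
      ┃    [+] config/                       ┃
      ┃    parser.go                         ┃
      ┃    [+] bin/                          ┃
      ┃    ut┏━━━━━━━━━┏━━━━━━━━━━━━━━━━━━━━┓┃
      ┃      ┃ Mineswee┃ Spreadsheet        ┃┃
      ┃      ┠─────────┠────────────────────┨┃
      ┃      ┃■■■■■■■■■┃A1:                 ┃┃
      ┃      ┃■■■■■■■■■┃       A       B    ┃┃
      ┃      ┃■■■■■■■■■┃--------------------┃┃
      ┃      ┃■■■■■■■■■┃  1      [0]       0┃┃
      ┃      ┃■■■■■■■■■┃  2        0       0┃┃
      ┃      ┃■■■■■■■■■┃  3        0       0┃┃


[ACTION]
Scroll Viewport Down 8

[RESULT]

      ┃    parser.go                         ┃
      ┃    [+] bin/                          ┃
      ┃    ut┏━━━━━━━━━┏━━━━━━━━━━━━━━━━━━━━┓┃
      ┃      ┃ Mineswee┃ Spreadsheet        ┃┃
      ┃      ┠─────────┠────────────────────┨┃
      ┃      ┃■■■■■■■■■┃A1:                 ┃┃
      ┃      ┃■■■■■■■■■┃       A       B    ┃┃
      ┃      ┃■■■■■■■■■┃--------------------┃┃
      ┃      ┃■■■■■■■■■┃  1      [0]       0┃┃
      ┃      ┃■■■■■■■■■┃  2        0       0┃┃
      ┃      ┃■■■■■■■■■┃  3        0       0┃┃
      ┃      ┃■■■■■■■■■┃  4        0       0┃┃
      ┃      ┃■■■■■■■■■┃  5        0       0┃┃
      ┗━━━━━━┃■■■■■■■■■┃  6        0       0┃┛
             ┃■■■■■■■■■┗━━━━━━━━━━━━━━━━━━━━┛ 
             ┗━━━━━━━━━━━━━━━━━━━━━┛          


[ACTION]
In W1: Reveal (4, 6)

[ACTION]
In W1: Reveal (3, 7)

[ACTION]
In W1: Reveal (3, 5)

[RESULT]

      ┃    parser.go                         ┃
      ┃    [+] bin/                          ┃
      ┃    ut┏━━━━━━━━━┏━━━━━━━━━━━━━━━━━━━━┓┃
      ┃      ┃ Mineswee┃ Spreadsheet        ┃┃
      ┃      ┠─────────┠────────────────────┨┃
      ┃      ┃✹■■■■■■✹■┃A1:                 ┃┃
      ┃      ┃■■■■■■✹■■┃       A       B    ┃┃
      ┃      ┃■■✹✹✹■■✹■┃--------------------┃┃
      ┃      ┃■■✹■■■■■■┃  1      [0]       0┃┃
      ┃      ┃✹■■✹✹■✹■■┃  2        0       0┃┃
      ┃      ┃■■■■■■■■■┃  3        0       0┃┃
      ┃      ┃■■■■■✹■✹■┃  4        0       0┃┃
      ┃      ┃■■■■■■✹■■┃  5        0       0┃┃
      ┗━━━━━━┃■■■✹■✹■■■┃  6        0       0┃┛
             ┃■■■■■■■■■┗━━━━━━━━━━━━━━━━━━━━┛ 
             ┗━━━━━━━━━━━━━━━━━━━━━┛          


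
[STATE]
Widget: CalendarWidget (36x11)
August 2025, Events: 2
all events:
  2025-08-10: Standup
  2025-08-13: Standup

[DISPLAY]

            August 2025             
Mo Tu We Th Fr Sa Su                
             1  2  3                
 4  5  6  7  8  9 10*               
11 12 13* 14 15 16 17               
18 19 20 21 22 23 24                
25 26 27 28 29 30 31                
                                    
                                    
                                    
                                    


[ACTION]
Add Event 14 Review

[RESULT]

            August 2025             
Mo Tu We Th Fr Sa Su                
             1  2  3                
 4  5  6  7  8  9 10*               
11 12 13* 14* 15 16 17              
18 19 20 21 22 23 24                
25 26 27 28 29 30 31                
                                    
                                    
                                    
                                    


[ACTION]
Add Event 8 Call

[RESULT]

            August 2025             
Mo Tu We Th Fr Sa Su                
             1  2  3                
 4  5  6  7  8*  9 10*              
11 12 13* 14* 15 16 17              
18 19 20 21 22 23 24                
25 26 27 28 29 30 31                
                                    
                                    
                                    
                                    


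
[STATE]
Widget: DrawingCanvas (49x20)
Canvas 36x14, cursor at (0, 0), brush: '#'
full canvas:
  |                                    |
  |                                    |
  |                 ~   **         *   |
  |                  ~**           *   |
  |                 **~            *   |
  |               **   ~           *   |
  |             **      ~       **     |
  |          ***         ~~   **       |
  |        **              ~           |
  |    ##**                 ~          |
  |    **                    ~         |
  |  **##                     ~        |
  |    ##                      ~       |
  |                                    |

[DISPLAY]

+                                                
                                                 
                 ~   **         *                
                  ~**           *                
                 **~            *                
               **   ~           *                
             **      ~       **                  
          ***         ~~   **                    
        **              ~                        
    ##**                 ~                       
    **                    ~                      
  **##                     ~                     
    ##                      ~                    
                                                 
                                                 
                                                 
                                                 
                                                 
                                                 
                                                 


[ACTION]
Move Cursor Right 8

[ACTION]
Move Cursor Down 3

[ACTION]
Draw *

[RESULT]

                                                 
                                                 
                 ~   **         *                
        *         ~**           *                
                 **~            *                
               **   ~           *                
             **      ~       **                  
          ***         ~~   **                    
        **              ~                        
    ##**                 ~                       
    **                    ~                      
  **##                     ~                     
    ##                      ~                    
                                                 
                                                 
                                                 
                                                 
                                                 
                                                 
                                                 


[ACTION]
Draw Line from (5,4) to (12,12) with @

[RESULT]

                                                 
                                                 
                 ~   **         *                
        *         ~**           *                
                 **~            *                
    @          **   ~           *                
     @       **      ~       **                  
      @   ***         ~~   **                    
       @@*              ~                        
    ##** @               ~                       
    **    @               ~                      
  **##     @               ~                     
    ##      @               ~                    
                                                 
                                                 
                                                 
                                                 
                                                 
                                                 
                                                 


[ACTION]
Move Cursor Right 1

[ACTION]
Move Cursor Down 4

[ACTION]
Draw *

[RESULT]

                                                 
                                                 
                 ~   **         *                
        *         ~**           *                
                 **~            *                
    @          **   ~           *                
     @       **      ~       **                  
      @  ****         ~~   **                    
       @@*              ~                        
    ##** @               ~                       
    **    @               ~                      
  **##     @               ~                     
    ##      @               ~                    
                                                 
                                                 
                                                 
                                                 
                                                 
                                                 
                                                 


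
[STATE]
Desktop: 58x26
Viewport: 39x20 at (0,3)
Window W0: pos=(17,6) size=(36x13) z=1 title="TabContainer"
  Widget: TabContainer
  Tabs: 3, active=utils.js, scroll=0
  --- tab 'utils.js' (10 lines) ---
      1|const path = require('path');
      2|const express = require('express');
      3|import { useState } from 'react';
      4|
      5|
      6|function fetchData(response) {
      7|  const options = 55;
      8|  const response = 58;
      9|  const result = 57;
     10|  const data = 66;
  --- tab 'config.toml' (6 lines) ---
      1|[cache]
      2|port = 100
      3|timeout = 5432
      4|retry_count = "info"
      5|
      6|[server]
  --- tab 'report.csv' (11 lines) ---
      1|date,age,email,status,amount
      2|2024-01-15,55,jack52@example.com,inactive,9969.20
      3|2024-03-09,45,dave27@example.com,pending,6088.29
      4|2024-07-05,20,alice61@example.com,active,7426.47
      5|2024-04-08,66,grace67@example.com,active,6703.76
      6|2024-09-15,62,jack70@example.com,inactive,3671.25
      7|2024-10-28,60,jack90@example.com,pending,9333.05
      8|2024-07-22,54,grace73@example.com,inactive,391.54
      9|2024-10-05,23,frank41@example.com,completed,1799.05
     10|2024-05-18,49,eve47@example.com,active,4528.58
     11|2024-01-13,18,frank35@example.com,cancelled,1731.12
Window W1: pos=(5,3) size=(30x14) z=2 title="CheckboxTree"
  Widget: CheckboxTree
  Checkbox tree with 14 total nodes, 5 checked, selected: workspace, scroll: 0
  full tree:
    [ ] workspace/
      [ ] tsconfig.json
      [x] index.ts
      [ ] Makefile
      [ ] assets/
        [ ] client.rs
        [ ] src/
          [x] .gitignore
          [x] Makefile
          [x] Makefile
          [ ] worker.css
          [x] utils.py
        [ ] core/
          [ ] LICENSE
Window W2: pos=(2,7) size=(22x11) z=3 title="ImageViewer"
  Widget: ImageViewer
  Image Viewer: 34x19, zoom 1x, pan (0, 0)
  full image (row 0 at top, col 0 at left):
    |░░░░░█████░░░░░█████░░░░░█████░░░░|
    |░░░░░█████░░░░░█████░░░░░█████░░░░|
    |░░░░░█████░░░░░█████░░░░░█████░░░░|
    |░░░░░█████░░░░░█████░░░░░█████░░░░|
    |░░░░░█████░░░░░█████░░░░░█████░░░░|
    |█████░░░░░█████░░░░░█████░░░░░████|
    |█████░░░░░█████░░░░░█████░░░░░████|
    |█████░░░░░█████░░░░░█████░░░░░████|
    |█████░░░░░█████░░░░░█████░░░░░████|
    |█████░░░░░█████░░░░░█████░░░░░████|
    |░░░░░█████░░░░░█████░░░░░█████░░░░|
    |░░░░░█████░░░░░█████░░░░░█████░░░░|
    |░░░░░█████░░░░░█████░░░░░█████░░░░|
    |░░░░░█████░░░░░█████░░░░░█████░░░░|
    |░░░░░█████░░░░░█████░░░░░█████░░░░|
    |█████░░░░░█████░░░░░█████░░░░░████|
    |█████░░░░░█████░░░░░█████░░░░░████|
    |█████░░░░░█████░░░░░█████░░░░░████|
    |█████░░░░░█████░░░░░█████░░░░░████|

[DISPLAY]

     ┏━━━━━━━━━━━━━━━━━━━━━━━━━━━━┓    
     ┃ CheckboxTree               ┃    
     ┠────────────────────────────┨    
     ┃>[-] workspace/             ┃━━━━
  ┏━━━━━━━━━━━━━━━━━━━━┓on        ┃    
  ┃ ImageViewer        ┃          ┃────
  ┠────────────────────┨          ┃g.to
  ┃░░░░░█████░░░░░█████┃          ┃────
  ┃░░░░░█████░░░░░█████┃          ┃ire(
  ┃░░░░░█████░░░░░█████┃          ┃equi
  ┃░░░░░█████░░░░░█████┃ore       ┃ } f
  ┃░░░░░█████░░░░░█████┃e         ┃    
  ┃█████░░░░░█████░░░░░┃e         ┃    
  ┃█████░░░░░█████░░░░░┃━━━━━━━━━━┛a(re
  ┗━━━━━━━━━━━━━━━━━━━━┛t options = 55;
                 ┗━━━━━━━━━━━━━━━━━━━━━
                                       
                                       
                                       
                                       


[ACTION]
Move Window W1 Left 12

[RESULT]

┏━━━━━━━━━━━━━━━━━━━━━━━━━━━━┓         
┃ CheckboxTree               ┃         
┠────────────────────────────┨         
┃>[-] workspace/             ┃━━━━━━━━━
┃ ┏━━━━━━━━━━━━━━━━━━━━┓     ┃r        
┃ ┃ ImageViewer        ┃     ┃─────────
┃ ┠────────────────────┨     ┃config.to
┃ ┃░░░░░█████░░░░░█████┃     ┃─────────
┃ ┃░░░░░█████░░░░░█████┃     ┃ require(
┃ ┃░░░░░█████░░░░░█████┃     ┃s = requi
┃ ┃░░░░░█████░░░░░█████┃     ┃State } f
┃ ┃░░░░░█████░░░░░█████┃     ┃         
┃ ┃█████░░░░░█████░░░░░┃     ┃         
┗━┃█████░░░░░█████░░░░░┃━━━━━┛chData(re
  ┗━━━━━━━━━━━━━━━━━━━━┛t options = 55;
                 ┗━━━━━━━━━━━━━━━━━━━━━
                                       
                                       
                                       
                                       


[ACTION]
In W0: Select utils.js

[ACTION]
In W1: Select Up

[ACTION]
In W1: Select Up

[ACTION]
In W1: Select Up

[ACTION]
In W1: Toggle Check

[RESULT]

┏━━━━━━━━━━━━━━━━━━━━━━━━━━━━┓         
┃ CheckboxTree               ┃         
┠────────────────────────────┨         
┃>[x] workspace/             ┃━━━━━━━━━
┃ ┏━━━━━━━━━━━━━━━━━━━━┓     ┃r        
┃ ┃ ImageViewer        ┃     ┃─────────
┃ ┠────────────────────┨     ┃config.to
┃ ┃░░░░░█████░░░░░█████┃     ┃─────────
┃ ┃░░░░░█████░░░░░█████┃     ┃ require(
┃ ┃░░░░░█████░░░░░█████┃     ┃s = requi
┃ ┃░░░░░█████░░░░░█████┃     ┃State } f
┃ ┃░░░░░█████░░░░░█████┃     ┃         
┃ ┃█████░░░░░█████░░░░░┃     ┃         
┗━┃█████░░░░░█████░░░░░┃━━━━━┛chData(re
  ┗━━━━━━━━━━━━━━━━━━━━┛t options = 55;
                 ┗━━━━━━━━━━━━━━━━━━━━━
                                       
                                       
                                       
                                       


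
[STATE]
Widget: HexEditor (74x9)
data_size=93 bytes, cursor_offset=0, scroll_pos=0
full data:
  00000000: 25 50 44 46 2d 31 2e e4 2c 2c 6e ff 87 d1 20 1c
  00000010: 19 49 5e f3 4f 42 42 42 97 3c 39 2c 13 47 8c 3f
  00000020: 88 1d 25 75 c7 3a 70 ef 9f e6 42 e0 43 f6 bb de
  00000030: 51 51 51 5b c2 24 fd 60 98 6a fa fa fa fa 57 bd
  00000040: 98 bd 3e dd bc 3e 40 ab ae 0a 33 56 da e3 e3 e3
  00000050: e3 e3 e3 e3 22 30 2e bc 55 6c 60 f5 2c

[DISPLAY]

00000000  25 50 44 46 2d 31 2e e4  2c 2c 6e ff 87 d1 20 1c  |%PDF-1..,,n..
00000010  19 49 5e f3 4f 42 42 42  97 3c 39 2c 13 47 8c 3f  |.I^.OBBB.<9,.
00000020  88 1d 25 75 c7 3a 70 ef  9f e6 42 e0 43 f6 bb de  |..%u.:p...B.C
00000030  51 51 51 5b c2 24 fd 60  98 6a fa fa fa fa 57 bd  |QQQ[.$.`.j...
00000040  98 bd 3e dd bc 3e 40 ab  ae 0a 33 56 da e3 e3 e3  |..>..>@...3V.
00000050  e3 e3 e3 e3 22 30 2e bc  55 6c 60 f5 2c           |...."0..Ul`.,
                                                                          
                                                                          
                                                                          


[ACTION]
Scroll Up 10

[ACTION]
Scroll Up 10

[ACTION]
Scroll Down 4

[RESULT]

00000040  98 bd 3e dd bc 3e 40 ab  ae 0a 33 56 da e3 e3 e3  |..>..>@...3V.
00000050  e3 e3 e3 e3 22 30 2e bc  55 6c 60 f5 2c           |...."0..Ul`.,
                                                                          
                                                                          
                                                                          
                                                                          
                                                                          
                                                                          
                                                                          


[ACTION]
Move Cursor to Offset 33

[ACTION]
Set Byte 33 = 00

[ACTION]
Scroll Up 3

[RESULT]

00000010  19 49 5e f3 4f 42 42 42  97 3c 39 2c 13 47 8c 3f  |.I^.OBBB.<9,.
00000020  88 00 25 75 c7 3a 70 ef  9f e6 42 e0 43 f6 bb de  |..%u.:p...B.C
00000030  51 51 51 5b c2 24 fd 60  98 6a fa fa fa fa 57 bd  |QQQ[.$.`.j...
00000040  98 bd 3e dd bc 3e 40 ab  ae 0a 33 56 da e3 e3 e3  |..>..>@...3V.
00000050  e3 e3 e3 e3 22 30 2e bc  55 6c 60 f5 2c           |...."0..Ul`.,
                                                                          
                                                                          
                                                                          
                                                                          


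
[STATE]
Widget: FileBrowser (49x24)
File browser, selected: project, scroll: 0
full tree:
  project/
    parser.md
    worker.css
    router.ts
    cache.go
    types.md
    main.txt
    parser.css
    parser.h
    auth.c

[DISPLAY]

> [-] project/                                   
    parser.md                                    
    worker.css                                   
    router.ts                                    
    cache.go                                     
    types.md                                     
    main.txt                                     
    parser.css                                   
    parser.h                                     
    auth.c                                       
                                                 
                                                 
                                                 
                                                 
                                                 
                                                 
                                                 
                                                 
                                                 
                                                 
                                                 
                                                 
                                                 
                                                 


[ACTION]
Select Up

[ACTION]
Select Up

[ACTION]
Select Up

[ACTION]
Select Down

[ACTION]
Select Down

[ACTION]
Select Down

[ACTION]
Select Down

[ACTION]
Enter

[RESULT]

  [-] project/                                   
    parser.md                                    
    worker.css                                   
    router.ts                                    
  > cache.go                                     
    types.md                                     
    main.txt                                     
    parser.css                                   
    parser.h                                     
    auth.c                                       
                                                 
                                                 
                                                 
                                                 
                                                 
                                                 
                                                 
                                                 
                                                 
                                                 
                                                 
                                                 
                                                 
                                                 


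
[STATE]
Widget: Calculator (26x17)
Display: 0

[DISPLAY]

                         0
┌───┬───┬───┬───┐         
│ 7 │ 8 │ 9 │ ÷ │         
├───┼───┼───┼───┤         
│ 4 │ 5 │ 6 │ × │         
├───┼───┼───┼───┤         
│ 1 │ 2 │ 3 │ - │         
├───┼───┼───┼───┤         
│ 0 │ . │ = │ + │         
├───┼───┼───┼───┤         
│ C │ MC│ MR│ M+│         
└───┴───┴───┴───┘         
                          
                          
                          
                          
                          


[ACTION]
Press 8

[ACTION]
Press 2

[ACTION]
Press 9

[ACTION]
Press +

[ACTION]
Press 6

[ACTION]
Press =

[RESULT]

                       835
┌───┬───┬───┬───┐         
│ 7 │ 8 │ 9 │ ÷ │         
├───┼───┼───┼───┤         
│ 4 │ 5 │ 6 │ × │         
├───┼───┼───┼───┤         
│ 1 │ 2 │ 3 │ - │         
├───┼───┼───┼───┤         
│ 0 │ . │ = │ + │         
├───┼───┼───┼───┤         
│ C │ MC│ MR│ M+│         
└───┴───┴───┴───┘         
                          
                          
                          
                          
                          


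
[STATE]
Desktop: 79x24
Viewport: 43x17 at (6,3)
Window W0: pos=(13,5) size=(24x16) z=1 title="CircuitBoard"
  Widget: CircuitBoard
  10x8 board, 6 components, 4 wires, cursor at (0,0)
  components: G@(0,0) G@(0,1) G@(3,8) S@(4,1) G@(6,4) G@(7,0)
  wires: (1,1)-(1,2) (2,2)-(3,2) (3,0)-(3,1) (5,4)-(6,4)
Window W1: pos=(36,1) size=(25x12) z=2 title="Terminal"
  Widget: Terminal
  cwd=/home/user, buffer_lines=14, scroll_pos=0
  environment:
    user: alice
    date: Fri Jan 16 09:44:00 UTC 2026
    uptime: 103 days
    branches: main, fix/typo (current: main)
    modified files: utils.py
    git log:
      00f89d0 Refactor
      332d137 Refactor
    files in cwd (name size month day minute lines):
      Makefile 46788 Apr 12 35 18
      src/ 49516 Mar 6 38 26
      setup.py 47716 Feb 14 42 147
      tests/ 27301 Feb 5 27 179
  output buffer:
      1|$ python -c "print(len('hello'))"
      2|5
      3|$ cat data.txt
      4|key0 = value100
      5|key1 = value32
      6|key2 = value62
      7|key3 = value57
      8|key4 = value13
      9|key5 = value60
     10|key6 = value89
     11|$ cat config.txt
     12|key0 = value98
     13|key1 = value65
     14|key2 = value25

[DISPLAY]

                              ┠────────────
                              ┃$ python -c 
       ┏━━━━━━━━━━━━━━━━━━━━━━┃5           
       ┃ CircuitBoard         ┃$ cat data.t
       ┠──────────────────────┃key0 = value
       ┃   0 1 2 3 4 5 6 7 8 9┃key1 = value
       ┃0  [G]  G             ┃key2 = value
       ┃                      ┃key3 = value
       ┃1       · ─ ·         ┃key4 = value
       ┃                      ┗━━━━━━━━━━━━
       ┃2           ·         ┃            
       ┃            │         ┃            
       ┃3   · ─ ·   ·         ┃            
       ┃                      ┃            
       ┃4       S             ┃            
       ┃                      ┃            
       ┃5                   · ┃            


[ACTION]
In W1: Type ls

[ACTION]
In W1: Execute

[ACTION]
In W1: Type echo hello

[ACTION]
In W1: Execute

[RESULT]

                              ┠────────────
                              ┃key0 = value
       ┏━━━━━━━━━━━━━━━━━━━━━━┃key1 = value
       ┃ CircuitBoard         ┃key2 = value
       ┠──────────────────────┃$ ls        
       ┃   0 1 2 3 4 5 6 7 8 9┃Makefile  sr
       ┃0  [G]  G             ┃$ echo hello
       ┃                      ┃hello       
       ┃1       · ─ ·         ┃$ █         
       ┃                      ┗━━━━━━━━━━━━
       ┃2           ·         ┃            
       ┃            │         ┃            
       ┃3   · ─ ·   ·         ┃            
       ┃                      ┃            
       ┃4       S             ┃            
       ┃                      ┃            
       ┃5                   · ┃            
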